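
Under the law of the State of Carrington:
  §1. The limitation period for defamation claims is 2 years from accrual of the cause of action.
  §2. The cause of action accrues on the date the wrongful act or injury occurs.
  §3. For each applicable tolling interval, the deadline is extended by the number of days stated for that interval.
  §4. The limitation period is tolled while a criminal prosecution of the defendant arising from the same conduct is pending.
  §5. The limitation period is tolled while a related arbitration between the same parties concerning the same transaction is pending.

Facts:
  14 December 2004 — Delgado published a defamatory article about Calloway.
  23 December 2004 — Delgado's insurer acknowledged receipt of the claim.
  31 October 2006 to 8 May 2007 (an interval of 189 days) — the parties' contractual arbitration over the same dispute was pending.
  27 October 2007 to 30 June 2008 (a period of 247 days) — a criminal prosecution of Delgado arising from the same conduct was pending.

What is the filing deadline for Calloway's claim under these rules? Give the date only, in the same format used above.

The claim accrued on 14 December 2004, when the wrongful act occurred.
Adding the 2 years base period to 14 December 2004 gives a deadline of 14 December 2006, before any tolling.
Because the pending related arbitration ran from 31 October 2006 to 8 May 2007, the deadline is extended by 189 days to 21 June 2007.
The pending criminal prosecution from 27 October 2007 to 30 June 2008 began after the period had already run on 21 June 2007, so it has no tolling effect.
None of the other events listed affects the running of the period under the stated rules.

21 June 2007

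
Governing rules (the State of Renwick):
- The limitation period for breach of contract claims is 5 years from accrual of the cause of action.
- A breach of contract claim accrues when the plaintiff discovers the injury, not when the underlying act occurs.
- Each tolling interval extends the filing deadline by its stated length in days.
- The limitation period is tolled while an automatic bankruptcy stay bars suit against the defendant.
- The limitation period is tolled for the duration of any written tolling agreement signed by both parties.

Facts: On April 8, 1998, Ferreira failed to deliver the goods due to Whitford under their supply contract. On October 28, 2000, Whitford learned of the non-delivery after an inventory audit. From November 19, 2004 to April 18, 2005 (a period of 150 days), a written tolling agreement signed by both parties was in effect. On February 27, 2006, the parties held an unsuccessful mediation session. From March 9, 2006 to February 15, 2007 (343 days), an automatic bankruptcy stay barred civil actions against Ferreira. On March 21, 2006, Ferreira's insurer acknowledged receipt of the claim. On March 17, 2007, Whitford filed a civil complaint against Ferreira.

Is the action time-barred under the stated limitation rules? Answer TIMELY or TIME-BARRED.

Accrual is tied to discovery, so the period began on October 28, 2000 rather than on April 8, 1998 when the act occurred.
5 years from October 28, 2000 is October 28, 2005.
Because the written tolling agreement ran from November 19, 2004 to April 18, 2005, the deadline is extended by 150 days to March 27, 2006.
The automatic bankruptcy stay from March 9, 2006 to February 15, 2007 tolled the period for 343 days, extending the deadline to March 5, 2007.
The other events in the timeline have no effect on the limitation period under the stated rules.
The March 17, 2007 filing falls after the March 5, 2007 deadline; the claim is time-barred.

TIME-BARRED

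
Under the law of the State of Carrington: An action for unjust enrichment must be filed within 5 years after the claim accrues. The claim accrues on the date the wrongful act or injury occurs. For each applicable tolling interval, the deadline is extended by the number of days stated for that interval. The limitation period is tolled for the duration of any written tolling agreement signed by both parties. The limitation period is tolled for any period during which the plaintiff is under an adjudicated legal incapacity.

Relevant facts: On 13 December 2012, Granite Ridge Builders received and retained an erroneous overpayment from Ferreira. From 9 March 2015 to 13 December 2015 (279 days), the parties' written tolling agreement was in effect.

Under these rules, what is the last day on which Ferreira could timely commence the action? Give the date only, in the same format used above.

18 September 2018

The limitation period began to run on 13 December 2012.
Adding the 5 years base period to 13 December 2012 gives a deadline of 13 December 2017, before any tolling.
The period was tolled for 279 days by the written tolling agreement (9 March 2015 to 13 December 2015), pushing the deadline to 18 September 2018.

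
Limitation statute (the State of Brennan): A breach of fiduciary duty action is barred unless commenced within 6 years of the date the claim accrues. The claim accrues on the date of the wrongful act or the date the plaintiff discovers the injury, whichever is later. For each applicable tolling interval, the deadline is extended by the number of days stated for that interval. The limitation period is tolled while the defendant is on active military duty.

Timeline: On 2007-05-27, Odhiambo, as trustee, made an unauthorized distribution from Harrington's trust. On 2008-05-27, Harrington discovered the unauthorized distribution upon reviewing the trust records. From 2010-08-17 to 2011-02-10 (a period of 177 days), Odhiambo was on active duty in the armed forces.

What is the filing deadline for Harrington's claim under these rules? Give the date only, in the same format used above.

Because discovery on 2008-05-27 post-dates the 2007-05-27 act, accrual under the later-of rule falls on 2008-05-27.
Adding the 6 years base period to 2008-05-27 gives a deadline of 2014-05-27, before any tolling.
The period was tolled for 177 days by the defendant's active military service (2010-08-17 to 2011-02-10), pushing the deadline to 2014-11-20.

2014-11-20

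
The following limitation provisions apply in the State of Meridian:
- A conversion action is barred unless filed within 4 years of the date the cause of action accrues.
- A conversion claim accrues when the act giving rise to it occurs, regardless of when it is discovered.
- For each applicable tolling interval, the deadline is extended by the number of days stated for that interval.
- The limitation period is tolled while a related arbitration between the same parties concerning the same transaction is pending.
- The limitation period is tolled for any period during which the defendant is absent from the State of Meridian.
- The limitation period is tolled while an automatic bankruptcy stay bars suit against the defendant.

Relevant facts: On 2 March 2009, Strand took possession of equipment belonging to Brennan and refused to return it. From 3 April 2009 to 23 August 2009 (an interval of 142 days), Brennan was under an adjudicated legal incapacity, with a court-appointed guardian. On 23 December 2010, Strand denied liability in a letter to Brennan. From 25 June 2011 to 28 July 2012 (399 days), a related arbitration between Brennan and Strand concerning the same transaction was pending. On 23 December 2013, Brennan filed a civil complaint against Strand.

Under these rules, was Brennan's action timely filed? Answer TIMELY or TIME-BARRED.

The cause of action accrued on 2 March 2009, the date of the act.
4 years from 2 March 2009 is 2 March 2013.
The pending related arbitration from 25 June 2011 to 28 July 2012 tolled the period for 399 days, extending the deadline to 5 April 2014.
The plaintiff's legal incapacity from 3 April 2009 to 23 August 2009 does not toll the period, because no stated rule makes the plaintiff's incapacity a tolling event.
Nothing else in the chronology tolls or restarts the period.
Filing on 23 December 2013 beat the 5 April 2014 deadline — the action is timely.

TIMELY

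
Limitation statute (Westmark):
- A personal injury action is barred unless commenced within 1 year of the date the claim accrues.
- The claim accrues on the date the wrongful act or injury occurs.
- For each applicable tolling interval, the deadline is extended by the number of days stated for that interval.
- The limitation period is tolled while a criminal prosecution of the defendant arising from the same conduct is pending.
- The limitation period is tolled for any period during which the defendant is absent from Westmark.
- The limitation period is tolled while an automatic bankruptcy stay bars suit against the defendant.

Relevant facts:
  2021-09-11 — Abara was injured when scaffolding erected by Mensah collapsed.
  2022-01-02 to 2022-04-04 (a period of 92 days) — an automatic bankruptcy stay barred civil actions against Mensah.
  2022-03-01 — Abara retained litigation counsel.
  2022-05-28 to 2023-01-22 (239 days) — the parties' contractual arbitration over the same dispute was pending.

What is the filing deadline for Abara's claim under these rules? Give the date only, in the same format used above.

2022-12-12

The limitation period began to run on 2021-09-11.
1 year from 2021-09-11 is 2022-09-11.
Because the automatic bankruptcy stay ran from 2022-01-02 to 2022-04-04, the deadline is extended by 92 days to 2022-12-12.
No stated provision tolls the period for a pending arbitration, so the interval from 2022-05-28 to 2023-01-22 has no effect on the deadline.
None of the other events listed affects the running of the period under the stated rules.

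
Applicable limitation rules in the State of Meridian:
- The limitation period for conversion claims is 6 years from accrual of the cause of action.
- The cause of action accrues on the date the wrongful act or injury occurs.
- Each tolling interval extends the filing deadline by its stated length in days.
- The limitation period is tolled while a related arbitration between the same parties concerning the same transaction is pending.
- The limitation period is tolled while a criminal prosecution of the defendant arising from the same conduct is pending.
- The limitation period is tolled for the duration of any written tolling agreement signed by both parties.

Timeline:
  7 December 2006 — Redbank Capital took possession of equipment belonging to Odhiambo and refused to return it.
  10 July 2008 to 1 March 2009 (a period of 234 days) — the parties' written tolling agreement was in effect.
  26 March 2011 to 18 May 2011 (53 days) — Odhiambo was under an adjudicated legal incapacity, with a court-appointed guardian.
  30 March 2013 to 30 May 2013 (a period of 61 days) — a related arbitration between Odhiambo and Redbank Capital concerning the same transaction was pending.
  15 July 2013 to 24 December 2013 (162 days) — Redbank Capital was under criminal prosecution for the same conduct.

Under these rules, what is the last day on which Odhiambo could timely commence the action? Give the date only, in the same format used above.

The limitation period began to run on 7 December 2006.
Adding the 6 years base period to 7 December 2006 gives a deadline of 7 December 2012, before any tolling.
Because the written tolling agreement ran from 10 July 2008 to 1 March 2009, the deadline is extended by 234 days to 29 July 2013.
Because the pending related arbitration ran from 30 March 2013 to 30 May 2013, the deadline is extended by 61 days to 28 September 2013.
The period was tolled for 162 days by the pending criminal prosecution (15 July 2013 to 24 December 2013), pushing the deadline to 9 March 2014.
The plaintiff's legal incapacity from 26 March 2011 to 18 May 2011 does not toll the period, because no stated rule makes the plaintiff's incapacity a tolling event.

9 March 2014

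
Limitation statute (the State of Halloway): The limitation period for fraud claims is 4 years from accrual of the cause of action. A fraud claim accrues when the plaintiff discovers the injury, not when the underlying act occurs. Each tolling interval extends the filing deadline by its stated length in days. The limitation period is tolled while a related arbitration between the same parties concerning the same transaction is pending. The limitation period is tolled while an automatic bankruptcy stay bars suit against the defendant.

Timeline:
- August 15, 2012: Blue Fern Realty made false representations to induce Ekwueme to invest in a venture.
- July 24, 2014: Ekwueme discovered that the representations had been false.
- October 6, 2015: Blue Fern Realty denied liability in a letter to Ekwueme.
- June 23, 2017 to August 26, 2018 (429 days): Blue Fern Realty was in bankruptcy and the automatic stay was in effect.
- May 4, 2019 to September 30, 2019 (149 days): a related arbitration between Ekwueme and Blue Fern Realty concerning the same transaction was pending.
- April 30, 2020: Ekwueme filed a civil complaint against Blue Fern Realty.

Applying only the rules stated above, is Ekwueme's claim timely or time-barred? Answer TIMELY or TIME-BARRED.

The claim did not accrue until Ekwueme discovered the injury on July 24, 2014; the August 15, 2012 act date does not start the clock under the stated rule.
4 years from July 24, 2014 is July 24, 2018.
Because the automatic bankruptcy stay ran from June 23, 2017 to August 26, 2018, the deadline is extended by 429 days to September 26, 2019.
The period was tolled for 149 days by the pending related arbitration (May 4, 2019 to September 30, 2019), pushing the deadline to February 22, 2020.
None of the other events listed affects the running of the period under the stated rules.
Ekwueme filed on April 30, 2020, after the February 22, 2020 deadline, so the action is time-barred.

TIME-BARRED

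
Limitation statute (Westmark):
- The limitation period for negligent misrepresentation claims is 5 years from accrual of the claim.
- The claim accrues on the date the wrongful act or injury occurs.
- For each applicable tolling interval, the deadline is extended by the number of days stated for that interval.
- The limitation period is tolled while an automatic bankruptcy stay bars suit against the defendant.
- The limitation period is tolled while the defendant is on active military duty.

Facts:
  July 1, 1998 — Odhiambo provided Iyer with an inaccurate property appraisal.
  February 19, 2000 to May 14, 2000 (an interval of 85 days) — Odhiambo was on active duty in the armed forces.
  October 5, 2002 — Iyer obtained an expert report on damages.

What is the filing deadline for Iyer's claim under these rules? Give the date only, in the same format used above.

The claim accrued on July 1, 1998, the date of the act.
The untolled deadline — 5 years after July 1, 1998 — is July 1, 2003.
The period was tolled for 85 days by the defendant's active military service (February 19, 2000 to May 14, 2000), pushing the deadline to September 24, 2003.
Nothing else in the chronology tolls or restarts the period.

September 24, 2003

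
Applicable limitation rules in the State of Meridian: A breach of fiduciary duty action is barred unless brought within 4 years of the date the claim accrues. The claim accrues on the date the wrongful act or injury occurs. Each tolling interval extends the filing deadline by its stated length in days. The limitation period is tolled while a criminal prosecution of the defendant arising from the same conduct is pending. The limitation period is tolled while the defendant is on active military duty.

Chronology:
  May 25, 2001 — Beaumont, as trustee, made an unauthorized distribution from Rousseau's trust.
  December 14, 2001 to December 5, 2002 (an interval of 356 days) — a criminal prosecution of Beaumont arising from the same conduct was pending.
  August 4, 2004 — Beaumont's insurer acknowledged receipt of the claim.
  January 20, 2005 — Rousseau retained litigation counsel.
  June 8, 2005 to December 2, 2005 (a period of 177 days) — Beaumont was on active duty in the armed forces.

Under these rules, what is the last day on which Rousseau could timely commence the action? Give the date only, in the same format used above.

November 9, 2006

The claim accrued on May 25, 2001, the date of the act.
Adding the 4 years base period to May 25, 2001 gives a deadline of May 25, 2005, before any tolling.
Because the pending criminal prosecution ran from December 14, 2001 to December 5, 2002, the deadline is extended by 356 days to May 16, 2006.
The period was tolled for 177 days by the defendant's active military service (June 8, 2005 to December 2, 2005), pushing the deadline to November 9, 2006.
Nothing else in the chronology tolls or restarts the period.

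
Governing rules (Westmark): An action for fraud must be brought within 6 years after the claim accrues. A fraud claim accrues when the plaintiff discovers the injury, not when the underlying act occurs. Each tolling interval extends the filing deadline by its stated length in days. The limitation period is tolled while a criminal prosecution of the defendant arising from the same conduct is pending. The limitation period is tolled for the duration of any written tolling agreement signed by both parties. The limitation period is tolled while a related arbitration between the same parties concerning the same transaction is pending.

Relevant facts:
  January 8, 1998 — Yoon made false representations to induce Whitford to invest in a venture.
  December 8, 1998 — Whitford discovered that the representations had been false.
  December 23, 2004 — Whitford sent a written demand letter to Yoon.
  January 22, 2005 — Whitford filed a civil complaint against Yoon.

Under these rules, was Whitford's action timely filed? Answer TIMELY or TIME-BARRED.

The claim did not accrue until Whitford discovered the injury on December 8, 1998; the January 8, 1998 act date does not start the clock under the stated rule.
6 years from December 8, 1998 is December 8, 2004.
The other events in the timeline have no effect on the limitation period under the stated rules.
Filing on January 22, 2005 missed the December 8, 2004 deadline — the action is time-barred.

TIME-BARRED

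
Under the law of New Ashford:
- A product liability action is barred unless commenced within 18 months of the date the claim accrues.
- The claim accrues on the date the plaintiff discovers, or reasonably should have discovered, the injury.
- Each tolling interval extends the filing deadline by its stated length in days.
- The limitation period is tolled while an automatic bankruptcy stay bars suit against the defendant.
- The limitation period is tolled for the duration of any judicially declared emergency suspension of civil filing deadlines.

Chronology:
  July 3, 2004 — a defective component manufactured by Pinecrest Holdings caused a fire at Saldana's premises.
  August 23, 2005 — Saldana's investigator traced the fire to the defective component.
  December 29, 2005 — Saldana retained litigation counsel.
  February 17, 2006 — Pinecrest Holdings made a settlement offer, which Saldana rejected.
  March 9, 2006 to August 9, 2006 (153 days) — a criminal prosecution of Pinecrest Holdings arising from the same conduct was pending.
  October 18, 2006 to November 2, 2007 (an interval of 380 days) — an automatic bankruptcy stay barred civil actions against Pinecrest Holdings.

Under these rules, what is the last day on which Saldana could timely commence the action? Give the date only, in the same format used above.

March 9, 2008

Under the discovery rule, the claim accrued on August 23, 2005, when Saldana discovered the injury — not on the July 3, 2004 date of the underlying act.
The untolled deadline — 18 months after August 23, 2005 — is February 23, 2007.
The automatic bankruptcy stay from October 18, 2006 to November 2, 2007 tolled the period for 380 days, extending the deadline to March 9, 2008.
No stated provision tolls the period for a criminal prosecution, so the interval from March 9, 2006 to August 9, 2006 has no effect on the deadline.
None of the other events listed affects the running of the period under the stated rules.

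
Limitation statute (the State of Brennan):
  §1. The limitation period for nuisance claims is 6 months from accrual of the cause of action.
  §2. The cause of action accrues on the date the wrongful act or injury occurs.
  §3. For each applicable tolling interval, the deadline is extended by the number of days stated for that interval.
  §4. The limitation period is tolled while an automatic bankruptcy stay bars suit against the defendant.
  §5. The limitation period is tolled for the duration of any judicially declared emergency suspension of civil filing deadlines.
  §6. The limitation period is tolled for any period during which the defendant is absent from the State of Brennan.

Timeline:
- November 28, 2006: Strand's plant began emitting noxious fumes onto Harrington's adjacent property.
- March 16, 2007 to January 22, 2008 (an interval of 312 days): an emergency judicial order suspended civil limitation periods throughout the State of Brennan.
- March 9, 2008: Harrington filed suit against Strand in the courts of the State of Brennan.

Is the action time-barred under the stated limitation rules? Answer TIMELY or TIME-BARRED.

The limitation period began to run on November 28, 2006.
Adding the 6 months base period to November 28, 2006 gives a deadline of May 28, 2007, before any tolling.
The emergency suspension of filing deadlines from March 16, 2007 to January 22, 2008 tolled the period for 312 days, extending the deadline to April 4, 2008.
Harrington filed on March 9, 2008, before the April 4, 2008 deadline, so the action is timely.

TIMELY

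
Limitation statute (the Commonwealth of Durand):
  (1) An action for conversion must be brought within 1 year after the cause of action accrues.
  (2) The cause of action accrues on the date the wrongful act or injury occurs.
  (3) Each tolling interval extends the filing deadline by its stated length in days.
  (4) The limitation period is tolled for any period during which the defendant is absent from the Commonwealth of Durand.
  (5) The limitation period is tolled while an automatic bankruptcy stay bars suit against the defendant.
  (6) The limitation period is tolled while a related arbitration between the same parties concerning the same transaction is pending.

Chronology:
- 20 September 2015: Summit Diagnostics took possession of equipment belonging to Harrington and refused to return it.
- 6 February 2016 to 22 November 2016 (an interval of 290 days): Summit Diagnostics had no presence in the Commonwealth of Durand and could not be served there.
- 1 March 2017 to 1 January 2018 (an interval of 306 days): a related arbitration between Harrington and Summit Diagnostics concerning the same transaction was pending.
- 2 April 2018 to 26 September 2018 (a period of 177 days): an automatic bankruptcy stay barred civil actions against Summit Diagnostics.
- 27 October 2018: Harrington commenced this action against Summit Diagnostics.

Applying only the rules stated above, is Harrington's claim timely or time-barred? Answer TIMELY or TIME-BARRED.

TIMELY

The claim accrued on 20 September 2015, when the wrongful act occurred.
Adding the 1 year base period to 20 September 2015 gives a deadline of 20 September 2016, before any tolling.
The period was tolled for 290 days by the defendant's absence from the jurisdiction (6 February 2016 to 22 November 2016), pushing the deadline to 7 July 2017.
The period was tolled for 306 days by the pending related arbitration (1 March 2017 to 1 January 2018), pushing the deadline to 9 May 2018.
The period was tolled for 177 days by the automatic bankruptcy stay (2 April 2018 to 26 September 2018), pushing the deadline to 2 November 2018.
The 27 October 2018 filing precedes the 2 November 2018 deadline; the claim is timely.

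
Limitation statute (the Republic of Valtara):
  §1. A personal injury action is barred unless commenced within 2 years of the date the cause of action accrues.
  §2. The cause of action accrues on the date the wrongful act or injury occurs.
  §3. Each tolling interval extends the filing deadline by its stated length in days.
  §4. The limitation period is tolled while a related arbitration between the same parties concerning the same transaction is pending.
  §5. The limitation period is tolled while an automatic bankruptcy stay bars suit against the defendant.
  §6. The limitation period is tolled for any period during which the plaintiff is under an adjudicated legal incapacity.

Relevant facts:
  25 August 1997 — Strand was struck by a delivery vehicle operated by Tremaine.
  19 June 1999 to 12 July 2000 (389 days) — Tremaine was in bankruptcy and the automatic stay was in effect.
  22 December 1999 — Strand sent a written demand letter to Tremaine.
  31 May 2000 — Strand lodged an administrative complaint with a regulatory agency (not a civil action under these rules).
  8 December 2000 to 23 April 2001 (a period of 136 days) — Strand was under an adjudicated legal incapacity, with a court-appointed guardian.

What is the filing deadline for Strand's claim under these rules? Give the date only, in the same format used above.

The limitation period began to run on 25 August 1997.
2 years from 25 August 1997 is 25 August 1999.
The period was tolled for 389 days by the automatic bankruptcy stay (19 June 1999 to 12 July 2000), pushing the deadline to 17 September 2000.
The plaintiff's legal incapacity from 8 December 2000 to 23 April 2001 began after the period had already run on 17 September 2000, so it has no tolling effect.
The other events in the timeline have no effect on the limitation period under the stated rules.

17 September 2000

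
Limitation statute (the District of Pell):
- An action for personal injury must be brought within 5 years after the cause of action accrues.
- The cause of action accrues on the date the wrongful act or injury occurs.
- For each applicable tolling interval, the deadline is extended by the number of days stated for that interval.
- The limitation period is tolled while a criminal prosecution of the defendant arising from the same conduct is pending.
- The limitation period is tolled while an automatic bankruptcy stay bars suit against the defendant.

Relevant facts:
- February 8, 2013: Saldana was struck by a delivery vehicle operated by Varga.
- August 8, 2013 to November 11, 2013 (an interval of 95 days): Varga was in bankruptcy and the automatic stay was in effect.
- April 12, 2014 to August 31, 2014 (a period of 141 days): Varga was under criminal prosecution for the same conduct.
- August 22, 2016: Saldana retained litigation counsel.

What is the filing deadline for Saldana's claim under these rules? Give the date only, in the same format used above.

October 2, 2018

The limitation period began to run on February 8, 2013.
Adding the 5 years base period to February 8, 2013 gives a deadline of February 8, 2018, before any tolling.
Because the automatic bankruptcy stay ran from August 8, 2013 to November 11, 2013, the deadline is extended by 95 days to May 14, 2018.
The period was tolled for 141 days by the pending criminal prosecution (April 12, 2014 to August 31, 2014), pushing the deadline to October 2, 2018.
None of the other events listed affects the running of the period under the stated rules.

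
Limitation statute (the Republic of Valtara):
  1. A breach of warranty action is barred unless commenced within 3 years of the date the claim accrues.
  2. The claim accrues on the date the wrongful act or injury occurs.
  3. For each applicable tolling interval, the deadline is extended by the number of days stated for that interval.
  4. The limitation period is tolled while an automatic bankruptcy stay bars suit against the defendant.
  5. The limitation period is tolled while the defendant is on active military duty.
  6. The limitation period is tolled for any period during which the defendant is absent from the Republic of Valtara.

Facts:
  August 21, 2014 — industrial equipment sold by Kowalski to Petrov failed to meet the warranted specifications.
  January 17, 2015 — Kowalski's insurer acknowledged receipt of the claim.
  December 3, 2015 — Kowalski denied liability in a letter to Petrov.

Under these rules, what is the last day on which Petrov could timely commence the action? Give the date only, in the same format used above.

August 21, 2017

The limitation period began to run on August 21, 2014.
3 years from August 21, 2014 is August 21, 2017.
None of the other events listed affects the running of the period under the stated rules.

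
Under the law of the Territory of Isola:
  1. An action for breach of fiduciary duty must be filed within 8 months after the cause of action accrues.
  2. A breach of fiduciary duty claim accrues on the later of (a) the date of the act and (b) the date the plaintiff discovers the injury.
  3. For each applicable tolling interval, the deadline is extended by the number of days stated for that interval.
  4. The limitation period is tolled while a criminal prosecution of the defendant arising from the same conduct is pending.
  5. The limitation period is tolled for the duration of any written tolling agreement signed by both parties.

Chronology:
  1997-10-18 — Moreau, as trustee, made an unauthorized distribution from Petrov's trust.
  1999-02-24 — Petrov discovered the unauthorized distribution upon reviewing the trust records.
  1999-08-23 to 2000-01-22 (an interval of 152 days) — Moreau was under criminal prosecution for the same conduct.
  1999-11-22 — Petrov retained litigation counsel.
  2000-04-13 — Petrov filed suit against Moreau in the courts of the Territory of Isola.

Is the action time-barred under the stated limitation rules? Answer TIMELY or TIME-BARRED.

TIME-BARRED

The claim accrued on 1999-02-24 — the later of the 1997-10-18 act and the 1999-02-24 discovery.
8 months from 1999-02-24 is 1999-10-24.
Because the pending criminal prosecution ran from 1999-08-23 to 2000-01-22, the deadline is extended by 152 days to 2000-03-24.
The other events in the timeline have no effect on the limitation period under the stated rules.
Filing on 2000-04-13 missed the 2000-03-24 deadline — the action is time-barred.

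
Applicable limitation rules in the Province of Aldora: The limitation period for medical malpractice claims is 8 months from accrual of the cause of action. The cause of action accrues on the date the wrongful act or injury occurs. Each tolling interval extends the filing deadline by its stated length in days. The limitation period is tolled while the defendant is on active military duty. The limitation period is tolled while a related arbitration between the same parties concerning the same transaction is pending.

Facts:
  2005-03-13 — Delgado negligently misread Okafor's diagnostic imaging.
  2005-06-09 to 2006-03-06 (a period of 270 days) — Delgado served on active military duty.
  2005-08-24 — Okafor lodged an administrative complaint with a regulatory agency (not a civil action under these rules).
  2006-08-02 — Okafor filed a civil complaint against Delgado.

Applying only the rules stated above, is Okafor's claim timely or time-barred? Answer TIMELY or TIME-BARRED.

The claim accrued on 2005-03-13, when the wrongful act occurred.
8 months from 2005-03-13 is 2005-11-13.
Because the defendant's active military service ran from 2005-06-09 to 2006-03-06, the deadline is extended by 270 days to 2006-08-10.
None of the other events listed affects the running of the period under the stated rules.
The 2006-08-02 filing precedes the 2006-08-10 deadline; the claim is timely.

TIMELY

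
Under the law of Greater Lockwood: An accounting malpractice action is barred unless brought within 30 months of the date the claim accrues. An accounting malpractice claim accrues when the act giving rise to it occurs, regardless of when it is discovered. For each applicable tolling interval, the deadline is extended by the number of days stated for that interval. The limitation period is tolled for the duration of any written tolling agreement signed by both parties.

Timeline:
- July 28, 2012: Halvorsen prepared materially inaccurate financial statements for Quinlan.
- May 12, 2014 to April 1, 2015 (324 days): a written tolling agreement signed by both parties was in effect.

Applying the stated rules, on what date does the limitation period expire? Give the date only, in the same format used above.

The limitation period began to run on July 28, 2012.
30 months from July 28, 2012 is January 28, 2015.
The period was tolled for 324 days by the written tolling agreement (May 12, 2014 to April 1, 2015), pushing the deadline to December 18, 2015.

December 18, 2015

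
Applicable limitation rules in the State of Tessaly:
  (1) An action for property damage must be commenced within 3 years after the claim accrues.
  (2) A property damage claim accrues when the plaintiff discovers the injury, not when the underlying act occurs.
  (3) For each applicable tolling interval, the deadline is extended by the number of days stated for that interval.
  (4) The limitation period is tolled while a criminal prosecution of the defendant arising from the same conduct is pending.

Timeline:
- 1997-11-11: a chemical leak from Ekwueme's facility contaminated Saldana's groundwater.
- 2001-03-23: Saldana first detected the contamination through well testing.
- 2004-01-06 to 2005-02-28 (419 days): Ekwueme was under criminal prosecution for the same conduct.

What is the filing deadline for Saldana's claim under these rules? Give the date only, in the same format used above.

Under the discovery rule, the claim accrued on 2001-03-23, when Saldana discovered the injury — not on the 1997-11-11 date of the underlying act.
Adding the 3 years base period to 2001-03-23 gives a deadline of 2004-03-23, before any tolling.
The period was tolled for 419 days by the pending criminal prosecution (2004-01-06 to 2005-02-28), pushing the deadline to 2005-05-16.

2005-05-16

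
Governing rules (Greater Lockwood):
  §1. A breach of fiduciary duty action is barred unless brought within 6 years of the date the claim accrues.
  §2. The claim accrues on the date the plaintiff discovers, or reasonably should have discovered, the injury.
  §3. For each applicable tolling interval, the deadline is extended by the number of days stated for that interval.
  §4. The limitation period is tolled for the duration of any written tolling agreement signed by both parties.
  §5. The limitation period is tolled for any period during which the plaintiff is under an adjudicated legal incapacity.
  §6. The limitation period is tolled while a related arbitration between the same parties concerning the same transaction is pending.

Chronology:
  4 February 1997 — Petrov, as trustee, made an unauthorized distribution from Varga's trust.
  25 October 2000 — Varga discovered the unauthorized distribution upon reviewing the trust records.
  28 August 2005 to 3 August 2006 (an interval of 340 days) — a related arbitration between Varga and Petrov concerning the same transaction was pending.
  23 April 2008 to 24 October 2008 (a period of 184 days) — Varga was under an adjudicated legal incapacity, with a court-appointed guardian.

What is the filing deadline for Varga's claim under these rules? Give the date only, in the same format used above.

The claim did not accrue until Varga discovered the injury on 25 October 2000; the 4 February 1997 act date does not start the clock under the stated rule.
6 years from 25 October 2000 is 25 October 2006.
The pending related arbitration from 28 August 2005 to 3 August 2006 tolled the period for 340 days, extending the deadline to 30 September 2007.
The plaintiff's legal incapacity starting 23 April 2008 came too late — the period had run on 30 September 2007 — and so does not extend the deadline.

30 September 2007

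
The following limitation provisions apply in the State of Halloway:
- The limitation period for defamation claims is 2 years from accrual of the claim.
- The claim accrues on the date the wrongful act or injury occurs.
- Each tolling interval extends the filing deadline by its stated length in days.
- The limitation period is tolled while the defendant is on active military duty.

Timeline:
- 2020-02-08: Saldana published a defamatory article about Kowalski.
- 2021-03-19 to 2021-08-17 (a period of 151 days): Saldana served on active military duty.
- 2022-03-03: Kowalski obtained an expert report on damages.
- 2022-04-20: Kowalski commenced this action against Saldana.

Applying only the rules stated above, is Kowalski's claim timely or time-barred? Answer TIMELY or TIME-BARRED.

TIMELY

The claim accrued on 2020-02-08, the date of the act.
Adding the 2 years base period to 2020-02-08 gives a deadline of 2022-02-08, before any tolling.
The period was tolled for 151 days by the defendant's active military service (2021-03-19 to 2021-08-17), pushing the deadline to 2022-07-09.
None of the other events listed affects the running of the period under the stated rules.
The 2022-04-20 filing precedes the 2022-07-09 deadline; the claim is timely.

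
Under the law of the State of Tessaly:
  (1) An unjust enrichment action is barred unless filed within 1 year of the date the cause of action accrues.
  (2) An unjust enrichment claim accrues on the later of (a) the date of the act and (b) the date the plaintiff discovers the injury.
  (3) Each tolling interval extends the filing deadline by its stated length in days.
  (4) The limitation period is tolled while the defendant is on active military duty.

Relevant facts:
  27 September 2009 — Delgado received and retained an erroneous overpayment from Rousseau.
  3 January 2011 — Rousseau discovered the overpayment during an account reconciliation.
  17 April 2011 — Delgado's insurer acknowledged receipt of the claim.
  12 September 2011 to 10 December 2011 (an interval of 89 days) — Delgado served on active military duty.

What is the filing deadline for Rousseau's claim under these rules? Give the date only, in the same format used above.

Taking the later of the act (27 September 2009) and discovery (3 January 2011), the claim accrued on 3 January 2011.
1 year from 3 January 2011 is 3 January 2012.
The defendant's active military service from 12 September 2011 to 10 December 2011 tolled the period for 89 days, extending the deadline to 1 April 2012.
Nothing else in the chronology tolls or restarts the period.

1 April 2012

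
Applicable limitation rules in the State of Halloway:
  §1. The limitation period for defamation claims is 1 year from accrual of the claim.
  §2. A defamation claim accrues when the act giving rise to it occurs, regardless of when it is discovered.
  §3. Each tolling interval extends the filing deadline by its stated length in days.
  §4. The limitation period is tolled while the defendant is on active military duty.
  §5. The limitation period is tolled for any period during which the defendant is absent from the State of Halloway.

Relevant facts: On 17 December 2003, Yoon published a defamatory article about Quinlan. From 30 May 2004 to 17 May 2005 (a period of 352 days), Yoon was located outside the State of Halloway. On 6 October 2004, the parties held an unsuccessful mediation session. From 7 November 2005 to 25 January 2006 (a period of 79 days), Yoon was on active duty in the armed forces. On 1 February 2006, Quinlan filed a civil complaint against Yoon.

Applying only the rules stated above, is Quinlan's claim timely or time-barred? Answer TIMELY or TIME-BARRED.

The claim accrued on 17 December 2003, when the wrongful act occurred.
1 year from 17 December 2003 is 17 December 2004.
The defendant's absence from the jurisdiction from 30 May 2004 to 17 May 2005 tolled the period for 352 days, extending the deadline to 4 December 2005.
The period was tolled for 79 days by the defendant's active military service (7 November 2005 to 25 January 2006), pushing the deadline to 21 February 2006.
The other events in the timeline have no effect on the limitation period under the stated rules.
The 1 February 2006 filing precedes the 21 February 2006 deadline; the claim is timely.

TIMELY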